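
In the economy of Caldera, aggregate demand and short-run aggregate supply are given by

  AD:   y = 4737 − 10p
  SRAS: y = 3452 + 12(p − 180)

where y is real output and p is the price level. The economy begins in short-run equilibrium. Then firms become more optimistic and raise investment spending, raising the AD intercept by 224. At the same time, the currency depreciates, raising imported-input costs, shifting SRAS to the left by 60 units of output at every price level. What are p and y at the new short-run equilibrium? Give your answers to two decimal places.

After both shocks: AD is y = 4961 − 10p and SRAS is y = 1232 + 12p.
Setting them equal: 3729 = 22p, so p = 169.50.
Substituting into AD, y = 3266.00.

p = 169.50, y = 3266.00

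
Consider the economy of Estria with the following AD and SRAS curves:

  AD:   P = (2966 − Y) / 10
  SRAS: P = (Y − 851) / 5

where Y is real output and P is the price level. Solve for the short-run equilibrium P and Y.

Rearrange AD to Y = 2966 − 10P.
Rearrange SRAS to Y = 851 + 5P.
Set AD = SRAS: 2966 − 10P = 851 + 5P, so 2115 = 15P and P = 141.
Then Y = 2966 − 10·141 = 1556.

P = 141, Y = 1556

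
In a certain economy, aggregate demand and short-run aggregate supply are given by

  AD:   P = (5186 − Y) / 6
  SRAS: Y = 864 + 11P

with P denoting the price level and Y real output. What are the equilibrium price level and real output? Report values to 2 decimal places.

Rearrange AD to Y = 5186 − 6P.
Set AD = SRAS: 5186 − 6P = 864 + 11P, so 4322 = 17P and P = 254.24.
Substituting into AD, Y = 5186 − 6P = 3660.59.

P = 254.24, Y = 3660.59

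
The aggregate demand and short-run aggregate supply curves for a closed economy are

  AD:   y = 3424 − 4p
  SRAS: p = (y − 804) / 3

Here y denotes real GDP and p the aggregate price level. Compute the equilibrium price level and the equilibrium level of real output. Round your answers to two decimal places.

Rearrange SRAS to y = 804 + 3p.
Set AD = SRAS: 3424 − 4p = 804 + 3p, so 2620 = 7p and p = 374.29.
Substituting into AD, y = 3424 − 4p = 1926.86.

p = 374.29, y = 1926.86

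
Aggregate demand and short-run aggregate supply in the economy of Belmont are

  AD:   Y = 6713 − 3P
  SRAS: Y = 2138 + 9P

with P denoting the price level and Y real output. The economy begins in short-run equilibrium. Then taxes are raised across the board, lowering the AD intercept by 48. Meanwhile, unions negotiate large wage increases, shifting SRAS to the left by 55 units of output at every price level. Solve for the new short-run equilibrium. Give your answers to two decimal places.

After both shocks: AD is Y = 6665 − 3P and SRAS is Y = 2083 + 9P.
Setting them equal: 4582 = 12P, so P = 381.83.
Substituting into AD, Y = 5519.50.

P = 381.83, Y = 5519.50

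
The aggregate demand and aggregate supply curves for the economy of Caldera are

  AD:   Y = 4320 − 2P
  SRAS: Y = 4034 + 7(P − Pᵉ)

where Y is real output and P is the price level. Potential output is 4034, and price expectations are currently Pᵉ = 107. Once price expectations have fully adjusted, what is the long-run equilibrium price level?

Long-run P = 143

Short run: with Pᵉ = 107, SRAS is Y = 3285 + 7P. Setting AD = SRAS gives 1035 = 9P, so P = 115 and Y = 4320 − 2·115 = 4090.
Output 4090 is above potential 4034, so over time expected prices rise and SRAS shifts left until Y returns to 4034.
Long run: Y = 4034 on the AD curve gives 4034 = 4320 − 2P, so P = 143.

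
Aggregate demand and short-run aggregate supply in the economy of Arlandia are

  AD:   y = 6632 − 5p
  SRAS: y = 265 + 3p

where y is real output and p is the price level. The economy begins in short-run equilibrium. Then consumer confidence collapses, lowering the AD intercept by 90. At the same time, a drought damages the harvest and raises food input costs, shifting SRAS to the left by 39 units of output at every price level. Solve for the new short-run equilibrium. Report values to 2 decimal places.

After both shocks: AD is y = 6542 − 5p and SRAS is y = 226 + 3p.
Setting them equal: 6316 = 8p, so p = 789.50.
Substituting into AD, y = 2594.50.

p = 789.50, y = 2594.50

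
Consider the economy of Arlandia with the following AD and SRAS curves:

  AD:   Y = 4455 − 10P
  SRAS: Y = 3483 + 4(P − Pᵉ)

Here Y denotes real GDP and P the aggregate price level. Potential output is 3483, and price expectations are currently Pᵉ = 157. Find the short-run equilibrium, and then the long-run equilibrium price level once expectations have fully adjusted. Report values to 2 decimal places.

Short run: P = 114.29, Y = 3312.14. Long run: P = 97.20.

Short run: with Pᵉ = 157, SRAS is Y = 2855 + 4P. Setting AD = SRAS gives 1600 = 14P, so P = 114.29 and Y = 4455 − 10P = 3312.14.
Output 3312.14 is below potential 3483, so over time expected prices fall and SRAS shifts right until Y returns to 3483.
Long run: Y = 3483 on the AD curve gives 3483 = 4455 − 10P, so P = 97.20.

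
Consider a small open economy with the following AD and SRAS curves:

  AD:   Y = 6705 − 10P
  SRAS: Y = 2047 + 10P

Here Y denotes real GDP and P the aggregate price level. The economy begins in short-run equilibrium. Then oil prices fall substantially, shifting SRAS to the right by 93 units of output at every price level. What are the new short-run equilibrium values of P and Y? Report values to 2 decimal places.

This is a positive supply shock: SRAS shifts right.
New SRAS: Y = 2140 + 10P.
Set AD = SRAS: 6705 − 10P = 2140 + 10P, so 4565 = 20P and P = 228.25.
Substituting into AD, Y = 4422.50.

P = 228.25, Y = 4422.50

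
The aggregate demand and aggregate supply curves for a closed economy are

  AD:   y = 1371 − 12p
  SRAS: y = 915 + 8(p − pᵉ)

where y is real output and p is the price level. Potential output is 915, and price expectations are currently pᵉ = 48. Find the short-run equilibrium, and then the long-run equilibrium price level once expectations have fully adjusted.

Short run: with pᵉ = 48, SRAS is y = 531 + 8p. Setting AD = SRAS gives 840 = 20p, so p = 42 and y = 1371 − 12·42 = 867.
Output 867 is below potential 915, so over time expected prices fall and SRAS shifts right until y returns to 915.
Long run: y = 915 on the AD curve gives 915 = 1371 − 12p, so p = 38.

Short run: p = 42, y = 867. Long run: p = 38.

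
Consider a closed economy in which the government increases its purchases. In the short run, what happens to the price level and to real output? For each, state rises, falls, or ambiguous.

Price level: rises; output: rises

This is a positive demand shock: AD shifts right.
Moving along the upward-sloping SRAS curve, P rises and Y rises.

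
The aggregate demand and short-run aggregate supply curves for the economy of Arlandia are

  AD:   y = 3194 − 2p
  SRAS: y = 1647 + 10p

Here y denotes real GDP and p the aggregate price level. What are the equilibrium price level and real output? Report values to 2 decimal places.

p = 128.92, y = 2936.17

Set AD = SRAS: 3194 − 2p = 1647 + 10p, so 1547 = 12p and p = 128.92.
Substituting into AD, y = 3194 − 2p = 2936.17.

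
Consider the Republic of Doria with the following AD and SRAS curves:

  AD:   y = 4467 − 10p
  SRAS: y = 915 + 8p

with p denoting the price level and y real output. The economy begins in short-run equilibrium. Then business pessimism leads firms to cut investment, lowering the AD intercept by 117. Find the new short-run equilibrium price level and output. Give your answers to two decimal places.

This is a negative demand shock: AD shifts left.
New AD: y = 4350 − 10p.
Set AD = SRAS: 4350 − 10p = 915 + 8p, so 3435 = 18p and p = 190.83.
Substituting into AD, y = 2441.67.

p = 190.83, y = 2441.67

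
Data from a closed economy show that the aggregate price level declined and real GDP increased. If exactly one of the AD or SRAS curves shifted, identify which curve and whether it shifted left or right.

SRAS shifted right

P fell and Y rose. An AD shift moves P and Y in the same direction; an SRAS shift moves them in opposite directions.
Here P and Y moved in opposite directions, so the SRAS curve shifted.
Since Y rose, SRAS shifted right.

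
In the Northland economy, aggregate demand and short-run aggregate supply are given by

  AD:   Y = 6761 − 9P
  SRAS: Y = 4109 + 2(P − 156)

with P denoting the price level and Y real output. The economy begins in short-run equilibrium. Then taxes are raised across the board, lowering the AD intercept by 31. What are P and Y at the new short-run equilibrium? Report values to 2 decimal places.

P = 266.64, Y = 4330.27

This is a negative demand shock: AD shifts left.
New AD: Y = 6730 − 9P.
SRAS can be written Y = 3797 + 2P.
Set AD = SRAS: 6730 − 9P = 3797 + 2P, so 2933 = 11P and P = 266.64.
Substituting into AD, Y = 4330.27.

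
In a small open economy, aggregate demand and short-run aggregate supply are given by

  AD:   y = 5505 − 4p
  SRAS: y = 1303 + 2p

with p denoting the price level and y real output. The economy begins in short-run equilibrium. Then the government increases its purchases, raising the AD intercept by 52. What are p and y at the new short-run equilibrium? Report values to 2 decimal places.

p = 709.00, y = 2721.00

This is a positive demand shock: AD shifts right.
New AD: y = 5557 − 4p.
Set AD = SRAS: 5557 − 4p = 1303 + 2p, so 4254 = 6p and p = 709.00.
Substituting into AD, y = 2721.00.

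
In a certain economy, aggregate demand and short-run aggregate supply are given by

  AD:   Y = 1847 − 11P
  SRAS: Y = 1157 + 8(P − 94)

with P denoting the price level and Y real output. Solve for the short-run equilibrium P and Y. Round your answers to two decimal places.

P = 75.89, Y = 1012.16

Write SRAS as Y = 1157 + 8P − 752 = 405 + 8P.
Set AD = SRAS: 1847 − 11P = 405 + 8P, so 1442 = 19P and P = 75.89.
Substituting into AD, Y = 1847 − 11P = 1012.16.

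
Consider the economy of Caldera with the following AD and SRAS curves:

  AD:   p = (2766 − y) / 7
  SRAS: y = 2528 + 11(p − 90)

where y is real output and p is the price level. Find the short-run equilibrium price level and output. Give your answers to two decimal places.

p = 68.22, y = 2288.44

Write SRAS as y = 2528 + 11p − 990 = 1538 + 11p.
Rearrange AD to y = 2766 − 7p.
Set AD = SRAS: 2766 − 7p = 1538 + 11p, so 1228 = 18p and p = 68.22.
Substituting into AD, y = 2766 − 7p = 2288.44.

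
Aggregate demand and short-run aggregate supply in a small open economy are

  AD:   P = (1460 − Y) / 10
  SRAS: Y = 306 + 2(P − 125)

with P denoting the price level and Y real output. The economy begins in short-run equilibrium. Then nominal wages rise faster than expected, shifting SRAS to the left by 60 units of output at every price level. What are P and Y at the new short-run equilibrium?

P = 122, Y = 240

This is a negative supply shock: SRAS shifts left.
New SRAS: Y = 2P − 4.
Set AD = SRAS: 1460 − 10P = 2P − 4, so 1464 = 12P and P = 122.
Y = 1460 − 10·122 = 240.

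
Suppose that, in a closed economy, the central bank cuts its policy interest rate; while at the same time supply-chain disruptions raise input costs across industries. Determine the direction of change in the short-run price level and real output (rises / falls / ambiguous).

Price level: rises; output: ambiguous

The first event is a positive demand shock: AD shifts right, which by itself pushes P up and Y up.
The second is an adverse supply shock: SRAS shifts left, which by itself pushes P up and Y down.
Both shocks push P up, so P rises. The two shocks push Y in opposite directions, so the effect on Y is ambiguous.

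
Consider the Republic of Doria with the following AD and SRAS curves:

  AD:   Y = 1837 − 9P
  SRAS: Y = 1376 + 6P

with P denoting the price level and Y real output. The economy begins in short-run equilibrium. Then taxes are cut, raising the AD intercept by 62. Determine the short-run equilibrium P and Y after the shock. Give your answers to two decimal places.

This is a positive demand shock: AD shifts right.
New AD: Y = 1899 − 9P.
Set AD = SRAS: 1899 − 9P = 1376 + 6P, so 523 = 15P and P = 34.87.
Substituting into AD, Y = 1585.20.

P = 34.87, Y = 1585.20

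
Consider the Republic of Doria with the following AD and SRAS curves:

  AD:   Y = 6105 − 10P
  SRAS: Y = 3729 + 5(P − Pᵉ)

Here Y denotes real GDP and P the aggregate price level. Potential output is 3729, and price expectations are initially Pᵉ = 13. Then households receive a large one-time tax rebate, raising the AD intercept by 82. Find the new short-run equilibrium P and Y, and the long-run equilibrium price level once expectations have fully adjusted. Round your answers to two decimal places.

AD shifts right: new AD is Y = 6187 − 10P. With Pᵉ = 13, SRAS is Y = 3664 + 5P.
Short run: 6187 − 10P = 3664 + 5P gives 2523 = 15P, so P = 168.20 and Y = 6187 − 10P = 4505.00.
Y = 4505.00 is above potential 3729; expectations adjust and SRAS shifts left until Y = 3729.
Long run: on the new AD curve, 3729 = 6187 − 10P gives P = 245.80.

Short run: P = 168.20, Y = 4505.00. Long run: P = 245.80.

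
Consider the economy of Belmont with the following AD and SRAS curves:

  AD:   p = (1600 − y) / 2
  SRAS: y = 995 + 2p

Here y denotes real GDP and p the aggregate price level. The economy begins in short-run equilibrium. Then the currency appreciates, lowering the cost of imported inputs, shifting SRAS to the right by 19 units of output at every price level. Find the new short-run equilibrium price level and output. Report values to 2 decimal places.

This is a positive supply shock: SRAS shifts right.
New SRAS: y = 1014 + 2p.
Set AD = SRAS: 1600 − 2p = 1014 + 2p, so 586 = 4p and p = 146.50.
Substituting into AD, y = 1307.00.

p = 146.50, y = 1307.00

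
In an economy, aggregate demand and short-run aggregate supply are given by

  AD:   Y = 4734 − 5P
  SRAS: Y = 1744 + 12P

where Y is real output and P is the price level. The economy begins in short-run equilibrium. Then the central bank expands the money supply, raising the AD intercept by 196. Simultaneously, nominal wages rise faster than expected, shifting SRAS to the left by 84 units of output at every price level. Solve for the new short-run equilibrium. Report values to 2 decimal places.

P = 192.35, Y = 3968.24

After both shocks: AD is Y = 4930 − 5P and SRAS is Y = 1660 + 12P.
Setting them equal: 3270 = 17P, so P = 192.35.
Substituting into AD, Y = 3968.24.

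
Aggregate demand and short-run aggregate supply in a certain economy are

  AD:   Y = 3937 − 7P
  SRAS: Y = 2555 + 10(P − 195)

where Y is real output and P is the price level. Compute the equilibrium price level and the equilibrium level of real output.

Write SRAS as Y = 2555 + 10P − 1950 = 605 + 10P.
Set AD = SRAS: 3937 − 7P = 605 + 10P, so 3332 = 17P and P = 196.
Then Y = 3937 − 7·196 = 2565.

P = 196, Y = 2565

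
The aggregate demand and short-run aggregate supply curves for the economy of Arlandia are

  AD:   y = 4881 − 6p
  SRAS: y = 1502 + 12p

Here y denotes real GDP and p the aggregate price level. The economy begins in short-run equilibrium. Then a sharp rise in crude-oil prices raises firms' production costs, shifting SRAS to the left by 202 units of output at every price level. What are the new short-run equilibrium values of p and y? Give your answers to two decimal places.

This is a negative supply shock: SRAS shifts left.
New SRAS: y = 1300 + 12p.
Set AD = SRAS: 4881 − 6p = 1300 + 12p, so 3581 = 18p and p = 198.94.
Substituting into AD, y = 3687.33.

p = 198.94, y = 3687.33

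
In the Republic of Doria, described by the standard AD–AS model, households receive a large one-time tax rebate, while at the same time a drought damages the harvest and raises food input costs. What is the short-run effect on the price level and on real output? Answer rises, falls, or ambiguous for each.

The first event is a positive demand shock: AD shifts right, which by itself pushes P up and Y up.
The second is an adverse supply shock: SRAS shifts left, which by itself pushes P up and Y down.
Both shocks push P up, so P rises. The two shocks push Y in opposite directions, so the effect on Y is ambiguous.

Price level: rises; output: ambiguous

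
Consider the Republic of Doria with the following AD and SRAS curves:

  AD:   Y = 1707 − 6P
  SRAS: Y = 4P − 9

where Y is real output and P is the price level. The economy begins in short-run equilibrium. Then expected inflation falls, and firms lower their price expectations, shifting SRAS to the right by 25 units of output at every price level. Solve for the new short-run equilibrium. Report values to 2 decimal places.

This is a positive supply shock: SRAS shifts right.
New SRAS: Y = 16 + 4P.
Set AD = SRAS: 1707 − 6P = 16 + 4P, so 1691 = 10P and P = 169.10.
Substituting into AD, Y = 692.40.

P = 169.10, Y = 692.40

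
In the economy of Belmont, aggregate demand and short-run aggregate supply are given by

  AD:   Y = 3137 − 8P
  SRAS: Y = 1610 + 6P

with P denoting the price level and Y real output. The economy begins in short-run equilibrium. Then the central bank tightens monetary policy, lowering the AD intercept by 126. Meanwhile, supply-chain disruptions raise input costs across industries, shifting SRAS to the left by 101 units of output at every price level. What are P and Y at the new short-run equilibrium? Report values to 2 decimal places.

After both shocks: AD is Y = 3011 − 8P and SRAS is Y = 1509 + 6P.
Setting them equal: 1502 = 14P, so P = 107.29.
Substituting into AD, Y = 2152.71.

P = 107.29, Y = 2152.71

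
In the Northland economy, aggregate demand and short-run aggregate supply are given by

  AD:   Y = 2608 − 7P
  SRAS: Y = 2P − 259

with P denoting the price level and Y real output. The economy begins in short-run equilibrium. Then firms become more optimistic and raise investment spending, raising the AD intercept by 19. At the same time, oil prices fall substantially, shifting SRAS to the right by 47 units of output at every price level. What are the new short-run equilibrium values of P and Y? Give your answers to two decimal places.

P = 315.44, Y = 418.89

After both shocks: AD is Y = 2627 − 7P and SRAS is Y = 2P − 212.
Setting them equal: 2839 = 9P, so P = 315.44.
Substituting into AD, Y = 418.89.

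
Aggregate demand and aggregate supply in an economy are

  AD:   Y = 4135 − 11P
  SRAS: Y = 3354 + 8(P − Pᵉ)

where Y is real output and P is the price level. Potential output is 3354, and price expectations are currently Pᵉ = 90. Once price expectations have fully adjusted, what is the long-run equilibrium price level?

Long-run P = 71

Short run: with Pᵉ = 90, SRAS is Y = 2634 + 8P. Setting AD = SRAS gives 1501 = 19P, so P = 79 and Y = 4135 − 11·79 = 3266.
Output 3266 is below potential 3354, so over time expected prices fall and SRAS shifts right until Y returns to 3354.
Long run: Y = 3354 on the AD curve gives 3354 = 4135 − 11P, so P = 71.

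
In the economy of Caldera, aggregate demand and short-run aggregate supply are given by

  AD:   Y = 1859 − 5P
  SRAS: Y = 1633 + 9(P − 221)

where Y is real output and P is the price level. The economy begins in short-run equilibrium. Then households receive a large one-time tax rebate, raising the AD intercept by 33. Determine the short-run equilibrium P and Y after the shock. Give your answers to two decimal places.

P = 160.57, Y = 1089.14

This is a positive demand shock: AD shifts right.
New AD: Y = 1892 − 5P.
SRAS can be written Y = 9P − 356.
Set AD = SRAS: 1892 − 5P = 9P − 356, so 2248 = 14P and P = 160.57.
Substituting into AD, Y = 1089.14.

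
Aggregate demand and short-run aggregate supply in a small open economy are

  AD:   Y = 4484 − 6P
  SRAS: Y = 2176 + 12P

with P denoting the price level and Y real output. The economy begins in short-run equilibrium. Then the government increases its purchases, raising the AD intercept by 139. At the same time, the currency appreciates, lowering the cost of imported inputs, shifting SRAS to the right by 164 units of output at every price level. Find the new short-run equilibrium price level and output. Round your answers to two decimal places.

After both shocks: AD is Y = 4623 − 6P and SRAS is Y = 2340 + 12P.
Setting them equal: 2283 = 18P, so P = 126.83.
Substituting into AD, Y = 3862.00.

P = 126.83, Y = 3862.00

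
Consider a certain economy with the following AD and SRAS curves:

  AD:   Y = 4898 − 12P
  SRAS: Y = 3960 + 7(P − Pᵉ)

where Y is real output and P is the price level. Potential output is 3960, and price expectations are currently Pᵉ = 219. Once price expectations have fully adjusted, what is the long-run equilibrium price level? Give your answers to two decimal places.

Short run: with Pᵉ = 219, SRAS is Y = 2427 + 7P. Setting AD = SRAS gives 2471 = 19P, so P = 130.05 and Y = 4898 − 12P = 3337.37.
Output 3337.37 is below potential 3960, so over time expected prices fall and SRAS shifts right until Y returns to 3960.
Long run: Y = 3960 on the AD curve gives 3960 = 4898 − 12P, so P = 78.17.

Long-run P = 78.17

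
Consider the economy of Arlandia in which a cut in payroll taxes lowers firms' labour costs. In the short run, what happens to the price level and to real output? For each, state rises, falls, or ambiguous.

Price level: falls; output: rises

This is a favourable supply shock: SRAS shifts right.
Moving along the downward-sloping AD curve, P falls and Y rises.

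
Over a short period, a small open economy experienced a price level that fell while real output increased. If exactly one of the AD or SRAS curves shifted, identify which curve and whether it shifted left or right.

SRAS shifted right

P fell and Y rose. An AD shift moves P and Y in the same direction; an SRAS shift moves them in opposite directions.
Here P and Y moved in opposite directions, so the SRAS curve shifted.
Since Y rose, SRAS shifted right.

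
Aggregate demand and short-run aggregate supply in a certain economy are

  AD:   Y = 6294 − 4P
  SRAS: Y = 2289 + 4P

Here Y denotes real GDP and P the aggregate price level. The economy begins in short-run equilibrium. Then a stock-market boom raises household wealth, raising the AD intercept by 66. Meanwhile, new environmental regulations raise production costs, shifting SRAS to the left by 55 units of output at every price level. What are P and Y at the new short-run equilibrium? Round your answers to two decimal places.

P = 515.75, Y = 4297.00

After both shocks: AD is Y = 6360 − 4P and SRAS is Y = 2234 + 4P.
Setting them equal: 4126 = 8P, so P = 515.75.
Substituting into AD, Y = 4297.00.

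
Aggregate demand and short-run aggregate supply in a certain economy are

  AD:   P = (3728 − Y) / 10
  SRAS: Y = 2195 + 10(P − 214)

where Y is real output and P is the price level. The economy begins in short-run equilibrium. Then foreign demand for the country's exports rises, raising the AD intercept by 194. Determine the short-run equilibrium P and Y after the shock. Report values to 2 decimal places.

This is a positive demand shock: AD shifts right.
New AD: Y = 3922 − 10P.
SRAS can be written Y = 55 + 10P.
Set AD = SRAS: 3922 − 10P = 55 + 10P, so 3867 = 20P and P = 193.35.
Substituting into AD, Y = 1988.50.

P = 193.35, Y = 1988.50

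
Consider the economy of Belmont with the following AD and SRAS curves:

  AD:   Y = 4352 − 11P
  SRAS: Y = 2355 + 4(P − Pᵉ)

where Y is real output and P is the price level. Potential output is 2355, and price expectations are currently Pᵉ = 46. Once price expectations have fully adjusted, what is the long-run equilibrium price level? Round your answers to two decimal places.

Long-run P = 181.55

Short run: with Pᵉ = 46, SRAS is Y = 2171 + 4P. Setting AD = SRAS gives 2181 = 15P, so P = 145.40 and Y = 4352 − 11P = 2752.60.
Output 2752.60 is above potential 2355, so over time expected prices rise and SRAS shifts left until Y returns to 2355.
Long run: Y = 2355 on the AD curve gives 2355 = 4352 − 11P, so P = 181.55.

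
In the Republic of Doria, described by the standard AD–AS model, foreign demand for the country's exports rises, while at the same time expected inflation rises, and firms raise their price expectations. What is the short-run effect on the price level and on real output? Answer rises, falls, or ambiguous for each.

The first event is a positive demand shock: AD shifts right, which by itself pushes P up and Y up.
The second is an adverse supply shock: SRAS shifts left, which by itself pushes P up and Y down.
Both shocks push P up, so P rises. The two shocks push Y in opposite directions, so the effect on Y is ambiguous.

Price level: rises; output: ambiguous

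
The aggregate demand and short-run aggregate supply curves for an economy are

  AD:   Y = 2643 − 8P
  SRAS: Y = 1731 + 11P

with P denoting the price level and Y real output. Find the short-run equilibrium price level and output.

Set AD = SRAS: 2643 − 8P = 1731 + 11P, so 912 = 19P and P = 48.
Then Y = 2643 − 8·48 = 2259.

P = 48, Y = 2259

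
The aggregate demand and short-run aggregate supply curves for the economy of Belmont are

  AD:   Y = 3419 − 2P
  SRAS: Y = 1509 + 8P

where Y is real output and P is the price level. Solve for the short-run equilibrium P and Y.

Set AD = SRAS: 3419 − 2P = 1509 + 8P, so 1910 = 10P and P = 191.
Then Y = 3419 − 2·191 = 3037.

P = 191, Y = 3037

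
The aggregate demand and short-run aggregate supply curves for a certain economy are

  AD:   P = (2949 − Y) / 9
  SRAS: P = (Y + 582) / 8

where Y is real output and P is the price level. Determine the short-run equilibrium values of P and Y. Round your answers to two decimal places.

P = 207.71, Y = 1079.65

Rearrange AD to Y = 2949 − 9P.
Rearrange SRAS to Y = 8P − 582.
Set AD = SRAS: 2949 − 9P = 8P − 582, so 3531 = 17P and P = 207.71.
Substituting into AD, Y = 2949 − 9P = 1079.65.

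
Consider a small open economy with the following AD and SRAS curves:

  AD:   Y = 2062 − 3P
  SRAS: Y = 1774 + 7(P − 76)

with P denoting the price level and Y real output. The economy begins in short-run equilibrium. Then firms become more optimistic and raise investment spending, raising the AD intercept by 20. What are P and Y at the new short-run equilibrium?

P = 84, Y = 1830

This is a positive demand shock: AD shifts right.
New AD: Y = 2082 − 3P.
SRAS can be written Y = 1242 + 7P.
Set AD = SRAS: 2082 − 3P = 1242 + 7P, so 840 = 10P and P = 84.
Y = 2082 − 3·84 = 1830.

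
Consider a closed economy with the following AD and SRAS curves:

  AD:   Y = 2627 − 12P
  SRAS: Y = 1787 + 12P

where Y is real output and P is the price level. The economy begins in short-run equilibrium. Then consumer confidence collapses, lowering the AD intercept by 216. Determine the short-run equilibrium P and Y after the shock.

P = 26, Y = 2099

This is a negative demand shock: AD shifts left.
New AD: Y = 2411 − 12P.
Set AD = SRAS: 2411 − 12P = 1787 + 12P, so 624 = 24P and P = 26.
Y = 2411 − 12·26 = 2099.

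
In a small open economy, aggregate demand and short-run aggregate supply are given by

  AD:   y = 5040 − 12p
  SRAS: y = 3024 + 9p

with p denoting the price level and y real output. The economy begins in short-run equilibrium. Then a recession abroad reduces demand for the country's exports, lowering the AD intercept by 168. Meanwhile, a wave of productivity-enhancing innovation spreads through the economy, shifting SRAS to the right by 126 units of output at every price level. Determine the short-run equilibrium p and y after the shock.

After both shocks: AD is y = 4872 − 12p and SRAS is y = 3150 + 9p.
Setting them equal: 1722 = 21p, so p = 82.
y = 4872 − 12·82 = 3888.

p = 82, y = 3888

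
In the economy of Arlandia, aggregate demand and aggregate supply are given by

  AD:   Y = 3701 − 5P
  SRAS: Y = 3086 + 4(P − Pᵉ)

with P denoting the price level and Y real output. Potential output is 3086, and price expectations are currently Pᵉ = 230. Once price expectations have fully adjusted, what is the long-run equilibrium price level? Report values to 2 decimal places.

Long-run P = 123.00

Short run: with Pᵉ = 230, SRAS is Y = 2166 + 4P. Setting AD = SRAS gives 1535 = 9P, so P = 170.56 and Y = 3701 − 5P = 2848.22.
Output 2848.22 is below potential 3086, so over time expected prices fall and SRAS shifts right until Y returns to 3086.
Long run: Y = 3086 on the AD curve gives 3086 = 3701 − 5P, so P = 123.00.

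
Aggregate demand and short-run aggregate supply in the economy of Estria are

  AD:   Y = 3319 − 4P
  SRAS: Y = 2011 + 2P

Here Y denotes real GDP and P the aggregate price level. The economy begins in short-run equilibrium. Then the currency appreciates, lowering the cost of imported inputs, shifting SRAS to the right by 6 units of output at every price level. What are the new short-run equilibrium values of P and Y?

This is a positive supply shock: SRAS shifts right.
New SRAS: Y = 2017 + 2P.
Set AD = SRAS: 3319 − 4P = 2017 + 2P, so 1302 = 6P and P = 217.
Y = 3319 − 4·217 = 2451.

P = 217, Y = 2451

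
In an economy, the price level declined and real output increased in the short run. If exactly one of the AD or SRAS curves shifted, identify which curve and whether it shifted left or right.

P fell and Y rose. An AD shift moves P and Y in the same direction; an SRAS shift moves them in opposite directions.
Here P and Y moved in opposite directions, so the SRAS curve shifted.
Since Y rose, SRAS shifted right.

SRAS shifted right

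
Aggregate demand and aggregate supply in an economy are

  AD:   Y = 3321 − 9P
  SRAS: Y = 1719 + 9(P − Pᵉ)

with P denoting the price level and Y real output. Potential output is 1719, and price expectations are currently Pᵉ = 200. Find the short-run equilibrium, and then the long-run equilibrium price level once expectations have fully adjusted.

Short run: with Pᵉ = 200, SRAS is Y = 9P − 81. Setting AD = SRAS gives 3402 = 18P, so P = 189 and Y = 3321 − 9·189 = 1620.
Output 1620 is below potential 1719, so over time expected prices fall and SRAS shifts right until Y returns to 1719.
Long run: Y = 1719 on the AD curve gives 1719 = 3321 − 9P, so P = 178.

Short run: P = 189, Y = 1620. Long run: P = 178.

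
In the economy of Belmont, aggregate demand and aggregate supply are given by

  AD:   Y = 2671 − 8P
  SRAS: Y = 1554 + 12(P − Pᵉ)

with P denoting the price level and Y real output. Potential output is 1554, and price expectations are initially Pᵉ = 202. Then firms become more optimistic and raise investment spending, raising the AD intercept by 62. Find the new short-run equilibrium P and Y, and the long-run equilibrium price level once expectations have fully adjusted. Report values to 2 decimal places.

Short run: P = 180.15, Y = 1291.80. Long run: P = 147.38.

AD shifts right: new AD is Y = 2733 − 8P. With Pᵉ = 202, SRAS is Y = 12P − 870.
Short run: 2733 − 8P = 12P − 870 gives 3603 = 20P, so P = 180.15 and Y = 2733 − 8P = 1291.80.
Y = 1291.80 is below potential 1554; expectations adjust and SRAS shifts right until Y = 1554.
Long run: on the new AD curve, 1554 = 2733 − 8P gives P = 147.38.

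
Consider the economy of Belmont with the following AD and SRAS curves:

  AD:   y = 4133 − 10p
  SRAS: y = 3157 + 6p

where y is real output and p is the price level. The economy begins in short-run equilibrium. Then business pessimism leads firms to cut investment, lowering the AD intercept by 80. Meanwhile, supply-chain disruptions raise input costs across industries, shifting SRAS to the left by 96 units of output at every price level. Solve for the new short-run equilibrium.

p = 62, y = 3433

After both shocks: AD is y = 4053 − 10p and SRAS is y = 3061 + 6p.
Setting them equal: 992 = 16p, so p = 62.
y = 4053 − 10·62 = 3433.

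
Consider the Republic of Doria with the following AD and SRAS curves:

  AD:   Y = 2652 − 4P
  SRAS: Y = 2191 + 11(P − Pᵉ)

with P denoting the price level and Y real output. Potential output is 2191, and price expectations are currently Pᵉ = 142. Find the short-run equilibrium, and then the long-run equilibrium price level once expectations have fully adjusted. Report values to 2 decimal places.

Short run: with Pᵉ = 142, SRAS is Y = 629 + 11P. Setting AD = SRAS gives 2023 = 15P, so P = 134.87 and Y = 2652 − 4P = 2112.53.
Output 2112.53 is below potential 2191, so over time expected prices fall and SRAS shifts right until Y returns to 2191.
Long run: Y = 2191 on the AD curve gives 2191 = 2652 − 4P, so P = 115.25.

Short run: P = 134.87, Y = 2112.53. Long run: P = 115.25.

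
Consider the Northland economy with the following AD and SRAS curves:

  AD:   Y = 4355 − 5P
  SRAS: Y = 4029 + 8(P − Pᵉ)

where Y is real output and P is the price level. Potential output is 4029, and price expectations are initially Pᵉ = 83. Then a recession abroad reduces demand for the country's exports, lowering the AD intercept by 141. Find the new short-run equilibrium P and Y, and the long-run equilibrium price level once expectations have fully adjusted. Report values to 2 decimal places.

AD shifts left: new AD is Y = 4214 − 5P. With Pᵉ = 83, SRAS is Y = 3365 + 8P.
Short run: 4214 − 5P = 3365 + 8P gives 849 = 13P, so P = 65.31 and Y = 4214 − 5P = 3887.46.
Y = 3887.46 is below potential 4029; expectations adjust and SRAS shifts right until Y = 4029.
Long run: on the new AD curve, 4029 = 4214 − 5P gives P = 37.00.

Short run: P = 65.31, Y = 3887.46. Long run: P = 37.00.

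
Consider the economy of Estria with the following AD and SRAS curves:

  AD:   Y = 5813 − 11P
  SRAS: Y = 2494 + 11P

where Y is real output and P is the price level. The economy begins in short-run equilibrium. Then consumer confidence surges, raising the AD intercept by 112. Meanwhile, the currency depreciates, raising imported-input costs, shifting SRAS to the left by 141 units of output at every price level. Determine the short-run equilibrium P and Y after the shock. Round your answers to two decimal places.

After both shocks: AD is Y = 5925 − 11P and SRAS is Y = 2353 + 11P.
Setting them equal: 3572 = 22P, so P = 162.36.
Substituting into AD, Y = 4139.00.

P = 162.36, Y = 4139.00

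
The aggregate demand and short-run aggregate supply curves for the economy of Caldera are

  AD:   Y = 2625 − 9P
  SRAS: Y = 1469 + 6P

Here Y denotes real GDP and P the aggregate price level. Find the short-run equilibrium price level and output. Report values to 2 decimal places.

Set AD = SRAS: 2625 − 9P = 1469 + 6P, so 1156 = 15P and P = 77.07.
Substituting into AD, Y = 2625 − 9P = 1931.40.

P = 77.07, Y = 1931.40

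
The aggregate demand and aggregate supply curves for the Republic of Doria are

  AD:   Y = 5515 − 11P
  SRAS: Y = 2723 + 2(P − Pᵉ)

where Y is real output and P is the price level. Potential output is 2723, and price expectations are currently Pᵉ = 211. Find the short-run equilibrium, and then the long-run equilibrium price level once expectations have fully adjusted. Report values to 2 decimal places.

Short run: with Pᵉ = 211, SRAS is Y = 2301 + 2P. Setting AD = SRAS gives 3214 = 13P, so P = 247.23 and Y = 5515 − 11P = 2795.46.
Output 2795.46 is above potential 2723, so over time expected prices rise and SRAS shifts left until Y returns to 2723.
Long run: Y = 2723 on the AD curve gives 2723 = 5515 − 11P, so P = 253.82.

Short run: P = 247.23, Y = 2795.46. Long run: P = 253.82.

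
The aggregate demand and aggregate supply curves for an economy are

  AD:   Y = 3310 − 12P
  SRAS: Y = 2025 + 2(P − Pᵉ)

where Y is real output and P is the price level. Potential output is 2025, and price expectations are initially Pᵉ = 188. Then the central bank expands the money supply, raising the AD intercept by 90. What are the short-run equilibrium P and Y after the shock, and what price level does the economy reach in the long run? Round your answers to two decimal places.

AD shifts right: new AD is Y = 3400 − 12P. With Pᵉ = 188, SRAS is Y = 1649 + 2P.
Short run: 3400 − 12P = 1649 + 2P gives 1751 = 14P, so P = 125.07 and Y = 3400 − 12P = 1899.14.
Y = 1899.14 is below potential 2025; expectations adjust and SRAS shifts right until Y = 2025.
Long run: on the new AD curve, 2025 = 3400 − 12P gives P = 114.58.

Short run: P = 125.07, Y = 1899.14. Long run: P = 114.58.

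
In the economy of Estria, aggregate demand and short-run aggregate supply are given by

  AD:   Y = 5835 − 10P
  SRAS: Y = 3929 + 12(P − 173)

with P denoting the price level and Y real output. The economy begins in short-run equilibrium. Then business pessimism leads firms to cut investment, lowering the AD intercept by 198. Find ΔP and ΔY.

This is a negative demand shock: AD shifts left.
New AD: Y = 5637 − 10P.
SRAS can be written Y = 1853 + 12P.
Set AD = SRAS: 5637 − 10P = 1853 + 12P, so 3784 = 22P and P = 172.
Y = 5637 − 10·172 = 3917.
Initially P = 181, Y = 4025, so ΔP = -9 and ΔY = -108.

ΔP = -9, ΔY = -108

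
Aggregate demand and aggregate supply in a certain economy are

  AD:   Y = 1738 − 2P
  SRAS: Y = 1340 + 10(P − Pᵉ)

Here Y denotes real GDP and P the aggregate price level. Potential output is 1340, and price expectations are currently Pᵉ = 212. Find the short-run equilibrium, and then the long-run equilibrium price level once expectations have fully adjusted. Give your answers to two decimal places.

Short run: with Pᵉ = 212, SRAS is Y = 10P − 780. Setting AD = SRAS gives 2518 = 12P, so P = 209.83 and Y = 1738 − 2P = 1318.33.
Output 1318.33 is below potential 1340, so over time expected prices fall and SRAS shifts right until Y returns to 1340.
Long run: Y = 1340 on the AD curve gives 1340 = 1738 − 2P, so P = 199.00.

Short run: P = 209.83, Y = 1318.33. Long run: P = 199.00.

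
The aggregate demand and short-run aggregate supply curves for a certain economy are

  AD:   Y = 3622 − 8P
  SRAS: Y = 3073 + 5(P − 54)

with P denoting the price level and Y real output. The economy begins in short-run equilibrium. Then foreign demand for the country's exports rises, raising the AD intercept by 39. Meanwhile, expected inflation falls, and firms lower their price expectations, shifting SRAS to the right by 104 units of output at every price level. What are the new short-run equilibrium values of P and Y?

After both shocks: AD is Y = 3661 − 8P and SRAS is Y = 2907 + 5P.
Setting them equal: 754 = 13P, so P = 58.
Y = 3661 − 8·58 = 3197.

P = 58, Y = 3197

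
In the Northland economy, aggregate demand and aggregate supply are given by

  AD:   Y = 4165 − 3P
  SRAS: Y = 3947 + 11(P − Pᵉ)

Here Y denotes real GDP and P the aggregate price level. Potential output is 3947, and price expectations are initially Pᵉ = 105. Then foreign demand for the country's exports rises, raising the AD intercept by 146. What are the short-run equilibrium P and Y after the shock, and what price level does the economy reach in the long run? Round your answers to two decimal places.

AD shifts right: new AD is Y = 4311 − 3P. With Pᵉ = 105, SRAS is Y = 2792 + 11P.
Short run: 4311 − 3P = 2792 + 11P gives 1519 = 14P, so P = 108.50 and Y = 4311 − 3P = 3985.50.
Y = 3985.50 is above potential 3947; expectations adjust and SRAS shifts left until Y = 3947.
Long run: on the new AD curve, 3947 = 4311 − 3P gives P = 121.33.

Short run: P = 108.50, Y = 3985.50. Long run: P = 121.33.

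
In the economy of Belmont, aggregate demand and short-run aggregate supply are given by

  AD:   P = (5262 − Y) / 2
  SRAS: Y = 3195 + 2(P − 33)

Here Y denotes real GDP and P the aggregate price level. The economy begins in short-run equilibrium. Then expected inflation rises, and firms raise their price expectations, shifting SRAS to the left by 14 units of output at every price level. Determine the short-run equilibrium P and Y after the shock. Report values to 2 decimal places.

P = 536.75, Y = 4188.50

This is a negative supply shock: SRAS shifts left.
New SRAS: Y = 3115 + 2P.
Set AD = SRAS: 5262 − 2P = 3115 + 2P, so 2147 = 4P and P = 536.75.
Substituting into AD, Y = 4188.50.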